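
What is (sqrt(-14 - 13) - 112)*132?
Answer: -14784 + 396*I*sqrt(3) ≈ -14784.0 + 685.89*I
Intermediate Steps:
(sqrt(-14 - 13) - 112)*132 = (sqrt(-27) - 112)*132 = (3*I*sqrt(3) - 112)*132 = (-112 + 3*I*sqrt(3))*132 = -14784 + 396*I*sqrt(3)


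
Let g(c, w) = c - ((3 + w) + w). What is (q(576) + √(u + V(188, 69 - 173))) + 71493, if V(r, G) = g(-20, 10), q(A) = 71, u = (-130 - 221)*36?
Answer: 71564 + I*√12679 ≈ 71564.0 + 112.6*I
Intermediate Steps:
u = -12636 (u = -351*36 = -12636)
g(c, w) = -3 + c - 2*w (g(c, w) = c - (3 + 2*w) = c + (-3 - 2*w) = -3 + c - 2*w)
V(r, G) = -43 (V(r, G) = -3 - 20 - 2*10 = -3 - 20 - 20 = -43)
(q(576) + √(u + V(188, 69 - 173))) + 71493 = (71 + √(-12636 - 43)) + 71493 = (71 + √(-12679)) + 71493 = (71 + I*√12679) + 71493 = 71564 + I*√12679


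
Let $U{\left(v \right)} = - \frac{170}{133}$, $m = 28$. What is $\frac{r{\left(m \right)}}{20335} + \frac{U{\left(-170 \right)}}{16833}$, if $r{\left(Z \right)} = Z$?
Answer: $\frac{1208758}{929097435} \approx 0.001301$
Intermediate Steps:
$U{\left(v \right)} = - \frac{170}{133}$ ($U{\left(v \right)} = \left(-170\right) \frac{1}{133} = - \frac{170}{133}$)
$\frac{r{\left(m \right)}}{20335} + \frac{U{\left(-170 \right)}}{16833} = \frac{28}{20335} - \frac{170}{133 \cdot 16833} = 28 \cdot \frac{1}{20335} - \frac{170}{2238789} = \frac{4}{2905} - \frac{170}{2238789} = \frac{1208758}{929097435}$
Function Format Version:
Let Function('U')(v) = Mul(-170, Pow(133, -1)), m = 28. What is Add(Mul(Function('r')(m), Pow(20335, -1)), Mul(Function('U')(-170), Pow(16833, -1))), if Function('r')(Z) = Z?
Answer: Rational(1208758, 929097435) ≈ 0.0013010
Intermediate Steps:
Function('U')(v) = Rational(-170, 133) (Function('U')(v) = Mul(-170, Rational(1, 133)) = Rational(-170, 133))
Add(Mul(Function('r')(m), Pow(20335, -1)), Mul(Function('U')(-170), Pow(16833, -1))) = Add(Mul(28, Pow(20335, -1)), Mul(Rational(-170, 133), Pow(16833, -1))) = Add(Mul(28, Rational(1, 20335)), Mul(Rational(-170, 133), Rational(1, 16833))) = Add(Rational(4, 2905), Rational(-170, 2238789)) = Rational(1208758, 929097435)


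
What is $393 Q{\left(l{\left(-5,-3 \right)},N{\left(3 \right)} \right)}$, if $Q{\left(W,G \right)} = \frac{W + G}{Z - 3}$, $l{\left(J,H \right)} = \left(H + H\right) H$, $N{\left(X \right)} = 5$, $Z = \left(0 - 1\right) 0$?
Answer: $-3013$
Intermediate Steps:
$Z = 0$ ($Z = \left(-1\right) 0 = 0$)
$l{\left(J,H \right)} = 2 H^{2}$ ($l{\left(J,H \right)} = 2 H H = 2 H^{2}$)
$Q{\left(W,G \right)} = - \frac{G}{3} - \frac{W}{3}$ ($Q{\left(W,G \right)} = \frac{W + G}{0 - 3} = \frac{G + W}{-3} = \left(G + W\right) \left(- \frac{1}{3}\right) = - \frac{G}{3} - \frac{W}{3}$)
$393 Q{\left(l{\left(-5,-3 \right)},N{\left(3 \right)} \right)} = 393 \left(\left(- \frac{1}{3}\right) 5 - \frac{2 \left(-3\right)^{2}}{3}\right) = 393 \left(- \frac{5}{3} - \frac{2 \cdot 9}{3}\right) = 393 \left(- \frac{5}{3} - 6\right) = 393 \left(- \frac{23}{3}\right) = -3013$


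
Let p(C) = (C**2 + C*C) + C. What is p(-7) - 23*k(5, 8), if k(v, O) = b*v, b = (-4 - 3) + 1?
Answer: 781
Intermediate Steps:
p(C) = C + 2*C**2 (p(C) = (C**2 + C**2) + C = 2*C**2 + C = C + 2*C**2)
b = -6 (b = -7 + 1 = -6)
k(v, O) = -6*v
p(-7) - 23*k(5, 8) = -7*(1 + 2*(-7)) - (-138)*5 = -7*(1 - 14) - 23*(-30) = -7*(-13) + 690 = 91 + 690 = 781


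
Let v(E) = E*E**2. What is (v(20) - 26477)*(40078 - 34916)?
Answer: -95378274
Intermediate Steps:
v(E) = E**3
(v(20) - 26477)*(40078 - 34916) = (20**3 - 26477)*(40078 - 34916) = (8000 - 26477)*5162 = -18477*5162 = -95378274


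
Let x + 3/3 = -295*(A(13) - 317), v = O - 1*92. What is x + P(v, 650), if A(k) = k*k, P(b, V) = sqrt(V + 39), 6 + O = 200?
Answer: 43659 + sqrt(689) ≈ 43685.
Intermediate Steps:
O = 194 (O = -6 + 200 = 194)
v = 102 (v = 194 - 1*92 = 194 - 92 = 102)
P(b, V) = sqrt(39 + V)
A(k) = k**2
x = 43659 (x = -1 - 295*(13**2 - 317) = -1 - 295*(169 - 317) = -1 - 295*(-148) = -1 + 43660 = 43659)
x + P(v, 650) = 43659 + sqrt(39 + 650) = 43659 + sqrt(689)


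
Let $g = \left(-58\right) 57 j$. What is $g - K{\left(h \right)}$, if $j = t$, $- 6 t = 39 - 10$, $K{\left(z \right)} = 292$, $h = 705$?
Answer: $15687$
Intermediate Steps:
$t = - \frac{29}{6}$ ($t = - \frac{39 - 10}{6} = \left(- \frac{1}{6}\right) 29 = - \frac{29}{6} \approx -4.8333$)
$j = - \frac{29}{6} \approx -4.8333$
$g = 15979$ ($g = \left(-58\right) 57 \left(- \frac{29}{6}\right) = \left(-3306\right) \left(- \frac{29}{6}\right) = 15979$)
$g - K{\left(h \right)} = 15979 - 292 = 15687$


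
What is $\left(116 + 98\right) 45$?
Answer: $9630$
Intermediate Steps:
$\left(116 + 98\right) 45 = 214 \cdot 45 = 9630$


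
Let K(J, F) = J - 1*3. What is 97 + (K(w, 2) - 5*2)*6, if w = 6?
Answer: 55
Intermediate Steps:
K(J, F) = -3 + J (K(J, F) = J - 3 = -3 + J)
97 + (K(w, 2) - 5*2)*6 = 97 + ((-3 + 6) - 5*2)*6 = 97 + (3 - 10)*6 = 97 - 7*6 = 97 - 42 = 55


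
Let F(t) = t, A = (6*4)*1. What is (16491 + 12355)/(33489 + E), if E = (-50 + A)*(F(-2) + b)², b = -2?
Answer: 28846/33073 ≈ 0.87219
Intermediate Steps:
A = 24 (A = 24*1 = 24)
E = -416 (E = (-50 + 24)*(-2 - 2)² = -26*(-4)² = -26*16 = -416)
(16491 + 12355)/(33489 + E) = (16491 + 12355)/(33489 - 416) = 28846/33073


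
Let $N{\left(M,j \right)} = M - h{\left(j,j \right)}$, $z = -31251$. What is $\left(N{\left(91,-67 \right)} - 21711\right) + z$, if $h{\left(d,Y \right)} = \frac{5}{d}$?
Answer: $- \frac{3542352}{67} \approx -52871.0$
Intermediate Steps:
$N{\left(M,j \right)} = M - \frac{5}{j}$
$\left(N{\left(91,-67 \right)} - 21711\right) + z = \left(\left(91 - \frac{5}{-67}\right) - 21711\right) - 31251 = \left(\left(91 - - \frac{5}{67}\right) - 21711\right) - 31251 = \left(\left(91 + \frac{5}{67}\right) - 21711\right) - 31251 = \left(\frac{6102}{67} - 21711\right) - 31251 = - \frac{1448535}{67} - 31251 = - \frac{3542352}{67}$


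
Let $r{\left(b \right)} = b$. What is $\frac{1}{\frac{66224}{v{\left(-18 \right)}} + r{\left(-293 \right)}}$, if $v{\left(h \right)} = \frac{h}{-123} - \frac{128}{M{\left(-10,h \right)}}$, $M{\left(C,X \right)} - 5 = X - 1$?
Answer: $\frac{1333}{9112575} \approx 0.00014628$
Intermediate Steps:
$M{\left(C,X \right)} = 4 + X$ ($M{\left(C,X \right)} = 5 + \left(X - 1\right) = 5 + \left(-1 + X\right) = 4 + X$)
$v{\left(h \right)} = - \frac{128}{4 + h} - \frac{h}{123}$ ($v{\left(h \right)} = \frac{h}{-123} - \frac{128}{4 + h} = h \left(- \frac{1}{123}\right) - \frac{128}{4 + h} = - \frac{h}{123} - \frac{128}{4 + h} = - \frac{128}{4 + h} - \frac{h}{123}$)
$\frac{1}{\frac{66224}{v{\left(-18 \right)}} + r{\left(-293 \right)}} = \frac{1}{\frac{66224}{\frac{1}{123} \frac{1}{4 - 18} \left(-15744 - - 18 \left(4 - 18\right)\right)} - 293} = \frac{1}{\frac{66224}{\frac{1}{123} \frac{1}{-14} \left(-15744 - \left(-18\right) \left(-14\right)\right)} - 293} = \frac{1}{\frac{66224}{\frac{1}{123} \left(- \frac{1}{14}\right) \left(-15744 - 252\right)} - 293} = \frac{1}{\frac{66224}{\frac{1}{123} \left(- \frac{1}{14}\right) \left(-15996\right)} - 293} = \frac{1}{\frac{66224}{\frac{2666}{287}} - 293} = \frac{1}{66224 \cdot \frac{287}{2666} - 293} = \frac{1}{\frac{9503144}{1333} - 293} = \frac{1}{\frac{9112575}{1333}} = \frac{1333}{9112575}$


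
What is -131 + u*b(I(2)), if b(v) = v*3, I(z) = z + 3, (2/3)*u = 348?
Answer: 7699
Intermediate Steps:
u = 522 (u = (3/2)*348 = 522)
I(z) = 3 + z
b(v) = 3*v
-131 + u*b(I(2)) = -131 + 522*(3*(3 + 2)) = -131 + 522*(3*5) = -131 + 522*15 = -131 + 7830 = 7699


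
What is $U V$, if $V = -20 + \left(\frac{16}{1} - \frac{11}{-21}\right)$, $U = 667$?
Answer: $- \frac{48691}{21} \approx -2318.6$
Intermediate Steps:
$V = - \frac{73}{21}$ ($V = -20 + \left(16 \cdot 1 - - \frac{11}{21}\right) = -20 + \left(16 + \frac{11}{21}\right) = -20 + \frac{347}{21} = - \frac{73}{21} \approx -3.4762$)
$U V = 667 \left(- \frac{73}{21}\right) = - \frac{48691}{21}$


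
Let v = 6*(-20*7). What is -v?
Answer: 840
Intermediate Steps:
v = -840 (v = 6*(-140) = -840)
-v = -1*(-840) = 840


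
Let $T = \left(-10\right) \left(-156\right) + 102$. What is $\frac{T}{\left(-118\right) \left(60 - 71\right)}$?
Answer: $\frac{831}{649} \approx 1.2804$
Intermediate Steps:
$T = 1662$ ($T = 1560 + 102 = 1662$)
$\frac{T}{\left(-118\right) \left(60 - 71\right)} = \frac{1662}{\left(-118\right) \left(60 - 71\right)} = \frac{1662}{\left(-118\right) \left(-11\right)} = \frac{1662}{1298} = 1662 \cdot \frac{1}{1298} = \frac{831}{649}$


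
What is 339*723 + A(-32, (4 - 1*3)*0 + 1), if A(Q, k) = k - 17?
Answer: 245081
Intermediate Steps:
A(Q, k) = -17 + k
339*723 + A(-32, (4 - 1*3)*0 + 1) = 339*723 + (-17 + ((4 - 1*3)*0 + 1)) = 245097 + (-17 + ((4 - 3)*0 + 1)) = 245097 + (-17 + (1*0 + 1)) = 245097 + (-17 + (0 + 1)) = 245097 + (-17 + 1) = 245097 - 16 = 245081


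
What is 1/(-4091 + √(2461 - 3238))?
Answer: -4091/16737058 - I*√777/16737058 ≈ -0.00024443 - 1.6654e-6*I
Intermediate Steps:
1/(-4091 + √(2461 - 3238)) = 1/(-4091 + √(-777)) = 1/(-4091 + I*√777)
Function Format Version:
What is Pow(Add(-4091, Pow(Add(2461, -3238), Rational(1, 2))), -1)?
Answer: Add(Rational(-4091, 16737058), Mul(Rational(-1, 16737058), I, Pow(777, Rational(1, 2)))) ≈ Add(-0.00024443, Mul(-1.6654e-6, I))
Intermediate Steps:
Pow(Add(-4091, Pow(Add(2461, -3238), Rational(1, 2))), -1) = Pow(Add(-4091, Pow(-777, Rational(1, 2))), -1) = Pow(Add(-4091, Mul(I, Pow(777, Rational(1, 2)))), -1)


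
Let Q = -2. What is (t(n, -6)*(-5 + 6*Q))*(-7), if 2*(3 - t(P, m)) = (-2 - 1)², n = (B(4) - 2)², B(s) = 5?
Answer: -357/2 ≈ -178.50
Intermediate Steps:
n = 9 (n = (5 - 2)² = 3² = 9)
t(P, m) = -3/2 (t(P, m) = 3 - (-2 - 1)²/2 = 3 - ½*(-3)² = 3 - ½*9 = 3 - 9/2 = -3/2)
(t(n, -6)*(-5 + 6*Q))*(-7) = -3*(-5 + 6*(-2))/2*(-7) = -3*(-5 - 12)/2*(-7) = -3/2*(-17)*(-7) = (51/2)*(-7) = -357/2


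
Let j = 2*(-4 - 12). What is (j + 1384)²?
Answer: 1827904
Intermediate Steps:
j = -32 (j = 2*(-16) = -32)
(j + 1384)² = (-32 + 1384)² = 1352² = 1827904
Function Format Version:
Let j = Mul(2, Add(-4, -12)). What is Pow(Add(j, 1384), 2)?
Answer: 1827904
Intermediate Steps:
j = -32 (j = Mul(2, -16) = -32)
Pow(Add(j, 1384), 2) = Pow(Add(-32, 1384), 2) = Pow(1352, 2) = 1827904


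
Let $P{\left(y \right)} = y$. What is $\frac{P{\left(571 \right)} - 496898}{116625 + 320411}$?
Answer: $- \frac{496327}{437036} \approx -1.1357$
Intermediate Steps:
$\frac{P{\left(571 \right)} - 496898}{116625 + 320411} = \frac{571 - 496898}{116625 + 320411} = \frac{571 - 496898}{437036} = \left(-496327\right) \frac{1}{437036} = - \frac{496327}{437036}$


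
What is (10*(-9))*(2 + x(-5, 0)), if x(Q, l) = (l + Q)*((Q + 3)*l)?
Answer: -180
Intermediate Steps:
x(Q, l) = l*(3 + Q)*(Q + l) (x(Q, l) = (Q + l)*((3 + Q)*l) = (Q + l)*(l*(3 + Q)) = l*(3 + Q)*(Q + l))
(10*(-9))*(2 + x(-5, 0)) = (10*(-9))*(2 + 0*((-5)**2 + 3*(-5) + 3*0 - 5*0)) = -90*(2 + 0*(25 - 15 + 0 + 0)) = -90*(2 + 0*10) = -90*(2 + 0) = -90*2 = -180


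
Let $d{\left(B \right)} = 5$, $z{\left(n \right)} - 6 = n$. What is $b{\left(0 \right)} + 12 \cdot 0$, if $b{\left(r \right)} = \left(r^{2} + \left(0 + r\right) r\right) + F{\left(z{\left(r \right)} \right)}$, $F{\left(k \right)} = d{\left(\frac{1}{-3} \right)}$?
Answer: $5$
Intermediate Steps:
$z{\left(n \right)} = 6 + n$
$F{\left(k \right)} = 5$
$b{\left(r \right)} = 5 + 2 r^{2}$ ($b{\left(r \right)} = \left(r^{2} + \left(0 + r\right) r\right) + 5 = \left(r^{2} + r r\right) + 5 = \left(r^{2} + r^{2}\right) + 5 = 2 r^{2} + 5 = 5 + 2 r^{2}$)
$b{\left(0 \right)} + 12 \cdot 0 = \left(5 + 2 \cdot 0^{2}\right) + 12 \cdot 0 = \left(5 + 2 \cdot 0\right) + 0 = \left(5 + 0\right) + 0 = 5 + 0 = 5$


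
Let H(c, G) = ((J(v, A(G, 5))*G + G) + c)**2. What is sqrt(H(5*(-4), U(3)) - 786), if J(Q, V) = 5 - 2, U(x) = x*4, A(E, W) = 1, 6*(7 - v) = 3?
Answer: I*sqrt(2) ≈ 1.4142*I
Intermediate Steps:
v = 13/2 (v = 7 - 1/6*3 = 7 - 1/2 = 13/2 ≈ 6.5000)
U(x) = 4*x
J(Q, V) = 3
H(c, G) = (c + 4*G)**2 (H(c, G) = ((3*G + G) + c)**2 = (4*G + c)**2 = (c + 4*G)**2)
sqrt(H(5*(-4), U(3)) - 786) = sqrt((5*(-4) + 4*(4*3))**2 - 786) = sqrt((-20 + 4*12)**2 - 786) = sqrt((-20 + 48)**2 - 786) = sqrt(28**2 - 786) = sqrt(784 - 786) = sqrt(-2) = I*sqrt(2)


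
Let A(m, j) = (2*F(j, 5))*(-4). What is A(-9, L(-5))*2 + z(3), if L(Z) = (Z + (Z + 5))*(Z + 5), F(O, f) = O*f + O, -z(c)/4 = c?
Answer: -12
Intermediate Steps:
z(c) = -4*c
F(O, f) = O + O*f
L(Z) = (5 + Z)*(5 + 2*Z) (L(Z) = (Z + (5 + Z))*(5 + Z) = (5 + 2*Z)*(5 + Z) = (5 + Z)*(5 + 2*Z))
A(m, j) = -48*j (A(m, j) = (2*(j*(1 + 5)))*(-4) = (2*(j*6))*(-4) = (2*(6*j))*(-4) = (12*j)*(-4) = -48*j)
A(-9, L(-5))*2 + z(3) = -48*(25 + 2*(-5)**2 + 15*(-5))*2 - 4*3 = -48*(25 + 2*25 - 75)*2 - 12 = -48*(25 + 50 - 75)*2 - 12 = -48*0*2 - 12 = 0*2 - 12 = 0 - 12 = -12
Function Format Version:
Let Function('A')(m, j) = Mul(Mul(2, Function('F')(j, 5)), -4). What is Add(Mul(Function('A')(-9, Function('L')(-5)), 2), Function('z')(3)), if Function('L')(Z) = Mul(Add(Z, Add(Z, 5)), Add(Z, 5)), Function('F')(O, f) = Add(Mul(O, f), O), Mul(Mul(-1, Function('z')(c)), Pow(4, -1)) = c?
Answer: -12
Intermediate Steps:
Function('z')(c) = Mul(-4, c)
Function('F')(O, f) = Add(O, Mul(O, f))
Function('L')(Z) = Mul(Add(5, Z), Add(5, Mul(2, Z))) (Function('L')(Z) = Mul(Add(Z, Add(5, Z)), Add(5, Z)) = Mul(Add(5, Mul(2, Z)), Add(5, Z)) = Mul(Add(5, Z), Add(5, Mul(2, Z))))
Function('A')(m, j) = Mul(-48, j) (Function('A')(m, j) = Mul(Mul(2, Mul(j, Add(1, 5))), -4) = Mul(Mul(2, Mul(j, 6)), -4) = Mul(Mul(2, Mul(6, j)), -4) = Mul(Mul(12, j), -4) = Mul(-48, j))
Add(Mul(Function('A')(-9, Function('L')(-5)), 2), Function('z')(3)) = Add(Mul(Mul(-48, Add(25, Mul(2, Pow(-5, 2)), Mul(15, -5))), 2), Mul(-4, 3)) = Add(Mul(Mul(-48, Add(25, Mul(2, 25), -75)), 2), -12) = Add(Mul(Mul(-48, Add(25, 50, -75)), 2), -12) = Add(Mul(Mul(-48, 0), 2), -12) = Add(Mul(0, 2), -12) = Add(0, -12) = -12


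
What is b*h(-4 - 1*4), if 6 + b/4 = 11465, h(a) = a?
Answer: -366688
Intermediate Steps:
b = 45836 (b = -24 + 4*11465 = -24 + 45860 = 45836)
b*h(-4 - 1*4) = 45836*(-4 - 1*4) = 45836*(-4 - 4) = 45836*(-8) = -366688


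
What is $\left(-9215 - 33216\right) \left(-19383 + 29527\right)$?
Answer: $-430420064$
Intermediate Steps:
$\left(-9215 - 33216\right) \left(-19383 + 29527\right) = \left(-42431\right) 10144 = -430420064$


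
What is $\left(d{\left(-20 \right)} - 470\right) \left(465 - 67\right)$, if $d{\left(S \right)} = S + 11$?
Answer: $-190642$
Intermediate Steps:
$d{\left(S \right)} = 11 + S$
$\left(d{\left(-20 \right)} - 470\right) \left(465 - 67\right) = \left(\left(11 - 20\right) - 470\right) \left(465 - 67\right) = \left(-9 - 470\right) 398 = \left(-479\right) 398 = -190642$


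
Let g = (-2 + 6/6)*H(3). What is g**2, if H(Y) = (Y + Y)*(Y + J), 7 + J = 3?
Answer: 36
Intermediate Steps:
J = -4 (J = -7 + 3 = -4)
H(Y) = 2*Y*(-4 + Y) (H(Y) = (Y + Y)*(Y - 4) = (2*Y)*(-4 + Y) = 2*Y*(-4 + Y))
g = 6 (g = (-2 + 6/6)*(2*3*(-4 + 3)) = (-2 + 6*(1/6))*(2*3*(-1)) = (-2 + 1)*(-6) = -1*(-6) = 6)
g**2 = 6**2 = 36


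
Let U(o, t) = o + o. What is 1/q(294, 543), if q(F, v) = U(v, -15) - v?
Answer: 1/543 ≈ 0.0018416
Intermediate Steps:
U(o, t) = 2*o
q(F, v) = v (q(F, v) = 2*v - v = v)
1/q(294, 543) = 1/543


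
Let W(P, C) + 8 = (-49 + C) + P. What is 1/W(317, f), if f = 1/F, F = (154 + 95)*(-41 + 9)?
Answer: 7968/2071679 ≈ 0.0038462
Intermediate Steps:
F = -7968 (F = 249*(-32) = -7968)
f = -1/7968 (f = 1/(-7968) = -1/7968 ≈ -0.00012550)
W(P, C) = -57 + C + P (W(P, C) = -8 + ((-49 + C) + P) = -8 + (-49 + C + P) = -57 + C + P)
1/W(317, f) = 1/(-57 - 1/7968 + 317) = 1/(2071679/7968) = 7968/2071679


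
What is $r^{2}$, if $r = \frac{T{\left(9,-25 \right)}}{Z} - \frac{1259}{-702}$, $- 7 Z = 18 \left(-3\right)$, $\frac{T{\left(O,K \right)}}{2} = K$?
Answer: $\frac{1203409}{54756} \approx 21.978$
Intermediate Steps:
$T{\left(O,K \right)} = 2 K$
$Z = \frac{54}{7}$ ($Z = - \frac{18 \left(-3\right)}{7} = \left(- \frac{1}{7}\right) \left(-54\right) = \frac{54}{7} \approx 7.7143$)
$r = - \frac{1097}{234}$ ($r = \frac{2 \left(-25\right)}{\frac{54}{7}} - \frac{1259}{-702} = \left(-50\right) \frac{7}{54} - - \frac{1259}{702} = - \frac{175}{27} + \frac{1259}{702} = - \frac{1097}{234} \approx -4.688$)
$r^{2} = \left(- \frac{1097}{234}\right)^{2} = \frac{1203409}{54756}$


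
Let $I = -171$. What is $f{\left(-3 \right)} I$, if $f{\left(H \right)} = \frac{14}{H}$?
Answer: $798$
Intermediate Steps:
$f{\left(-3 \right)} I = \frac{14}{-3} \left(-171\right) = 14 \left(- \frac{1}{3}\right) \left(-171\right) = \left(- \frac{14}{3}\right) \left(-171\right) = 798$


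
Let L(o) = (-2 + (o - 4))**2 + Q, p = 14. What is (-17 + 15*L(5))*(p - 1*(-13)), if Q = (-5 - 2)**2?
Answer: 19791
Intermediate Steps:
Q = 49 (Q = (-7)**2 = 49)
L(o) = 49 + (-6 + o)**2 (L(o) = (-2 + (o - 4))**2 + 49 = (-2 + (-4 + o))**2 + 49 = (-6 + o)**2 + 49 = 49 + (-6 + o)**2)
(-17 + 15*L(5))*(p - 1*(-13)) = (-17 + 15*(49 + (-6 + 5)**2))*(14 - 1*(-13)) = (-17 + 15*(49 + (-1)**2))*(14 + 13) = (-17 + 15*(49 + 1))*27 = (-17 + 15*50)*27 = (-17 + 750)*27 = 733*27 = 19791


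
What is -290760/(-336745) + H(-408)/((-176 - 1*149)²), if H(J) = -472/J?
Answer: 313261528591/362800644375 ≈ 0.86345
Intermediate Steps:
-290760/(-336745) + H(-408)/((-176 - 1*149)²) = -290760/(-336745) + (-472/(-408))/((-176 - 1*149)²) = -290760*(-1/336745) + (-472*(-1/408))/((-176 - 149)²) = 58152/67349 + 59/(51*((-325)²)) = 58152/67349 + (59/51)/105625 = 58152/67349 + (59/51)*(1/105625) = 58152/67349 + 59/5386875 = 313261528591/362800644375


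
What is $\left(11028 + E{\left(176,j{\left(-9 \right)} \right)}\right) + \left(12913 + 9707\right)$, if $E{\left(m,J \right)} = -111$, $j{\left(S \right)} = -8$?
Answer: $33537$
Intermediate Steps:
$\left(11028 + E{\left(176,j{\left(-9 \right)} \right)}\right) + \left(12913 + 9707\right) = \left(11028 - 111\right) + \left(12913 + 9707\right) = 10917 + 22620 = 33537$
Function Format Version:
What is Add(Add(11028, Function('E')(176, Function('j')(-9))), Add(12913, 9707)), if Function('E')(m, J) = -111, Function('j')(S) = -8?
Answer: 33537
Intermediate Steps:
Add(Add(11028, Function('E')(176, Function('j')(-9))), Add(12913, 9707)) = Add(Add(11028, -111), Add(12913, 9707)) = Add(10917, 22620) = 33537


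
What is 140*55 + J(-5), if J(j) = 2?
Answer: 7702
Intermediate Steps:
140*55 + J(-5) = 140*55 + 2 = 7700 + 2 = 7702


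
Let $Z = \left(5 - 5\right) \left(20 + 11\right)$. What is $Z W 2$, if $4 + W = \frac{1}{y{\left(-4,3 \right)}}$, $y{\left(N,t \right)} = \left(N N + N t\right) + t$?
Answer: $0$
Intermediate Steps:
$y{\left(N,t \right)} = t + N^{2} + N t$ ($y{\left(N,t \right)} = \left(N^{2} + N t\right) + t = t + N^{2} + N t$)
$W = - \frac{27}{7}$ ($W = -4 + \frac{1}{3 + \left(-4\right)^{2} - 12} = -4 + \frac{1}{3 + 16 - 12} = -4 + \frac{1}{7} = - \frac{27}{7} \approx -3.8571$)
$Z = 0$ ($Z = 0 \cdot 31 = 0$)
$Z W 2 = 0 \left(- \frac{27}{7}\right) 2 = 0 \cdot 2 = 0$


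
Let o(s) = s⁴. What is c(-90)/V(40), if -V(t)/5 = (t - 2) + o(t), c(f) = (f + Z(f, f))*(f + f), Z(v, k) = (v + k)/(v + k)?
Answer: -534/426673 ≈ -0.0012515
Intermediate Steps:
Z(v, k) = 1 (Z(v, k) = (k + v)/(k + v) = 1)
c(f) = 2*f*(1 + f) (c(f) = (f + 1)*(f + f) = (1 + f)*(2*f) = 2*f*(1 + f))
V(t) = 10 - 5*t - 5*t⁴ (V(t) = -5*((t - 2) + t⁴) = -5*((-2 + t) + t⁴) = -5*(-2 + t + t⁴) = 10 - 5*t - 5*t⁴)
c(-90)/V(40) = (2*(-90)*(1 - 90))/(10 - 5*40 - 5*40⁴) = (2*(-90)*(-89))/(10 - 200 - 5*2560000) = 16020/(10 - 200 - 12800000) = 16020/(-12800190) = 16020*(-1/12800190) = -534/426673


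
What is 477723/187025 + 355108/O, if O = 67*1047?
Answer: 99925864427/13119616725 ≈ 7.6165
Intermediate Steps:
O = 70149
477723/187025 + 355108/O = 477723/187025 + 355108/70149 = 99925864427/13119616725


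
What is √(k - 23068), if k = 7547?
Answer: I*√15521 ≈ 124.58*I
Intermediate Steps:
√(k - 23068) = √(7547 - 23068) = √(-15521) = I*√15521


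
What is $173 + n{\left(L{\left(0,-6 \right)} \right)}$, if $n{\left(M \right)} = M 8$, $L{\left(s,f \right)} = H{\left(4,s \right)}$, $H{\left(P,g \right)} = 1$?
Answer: $181$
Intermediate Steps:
$L{\left(s,f \right)} = 1$
$n{\left(M \right)} = 8 M$
$173 + n{\left(L{\left(0,-6 \right)} \right)} = 173 + 8 \cdot 1 = 173 + 8 = 181$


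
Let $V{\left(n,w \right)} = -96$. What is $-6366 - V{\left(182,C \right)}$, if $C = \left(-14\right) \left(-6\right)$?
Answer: $-6270$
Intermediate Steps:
$C = 84$
$-6366 - V{\left(182,C \right)} = -6366 - -96 = -6366 + 96 = -6270$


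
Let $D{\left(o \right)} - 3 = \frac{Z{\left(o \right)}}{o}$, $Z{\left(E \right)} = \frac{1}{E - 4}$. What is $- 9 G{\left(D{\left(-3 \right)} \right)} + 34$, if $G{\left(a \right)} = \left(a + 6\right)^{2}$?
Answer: $- \frac{34434}{49} \approx -702.73$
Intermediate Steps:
$Z{\left(E \right)} = \frac{1}{-4 + E}$
$D{\left(o \right)} = 3 + \frac{1}{o \left(-4 + o\right)}$ ($D{\left(o \right)} = 3 + \frac{1}{\left(-4 + o\right) o} = 3 + \frac{1}{o \left(-4 + o\right)}$)
$G{\left(a \right)} = \left(6 + a\right)^{2}$
$- 9 G{\left(D{\left(-3 \right)} \right)} + 34 = - 9 \left(6 + \left(3 + \frac{1}{\left(-3\right) \left(-4 - 3\right)}\right)\right)^{2} + 34 = - 9 \left(6 + \left(3 - \frac{1}{3 \left(-7\right)}\right)\right)^{2} + 34 = - 9 \left(6 + \left(3 - - \frac{1}{21}\right)\right)^{2} + 34 = - 9 \left(6 + \left(3 + \frac{1}{21}\right)\right)^{2} + 34 = - 9 \left(6 + \frac{64}{21}\right)^{2} + 34 = - 9 \left(\frac{190}{21}\right)^{2} + 34 = \left(-9\right) \frac{36100}{441} + 34 = - \frac{36100}{49} + 34 = - \frac{34434}{49}$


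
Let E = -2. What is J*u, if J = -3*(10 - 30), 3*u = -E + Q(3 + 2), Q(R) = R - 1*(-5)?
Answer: 240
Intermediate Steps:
Q(R) = 5 + R (Q(R) = R + 5 = 5 + R)
u = 4 (u = (-1*(-2) + (5 + (3 + 2)))/3 = (2 + (5 + 5))/3 = (2 + 10)/3 = (⅓)*12 = 4)
J = 60 (J = -3*(-20) = 60)
J*u = 60*4 = 240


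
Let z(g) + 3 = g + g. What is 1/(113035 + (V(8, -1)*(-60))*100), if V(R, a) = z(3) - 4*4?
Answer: 1/191035 ≈ 5.2346e-6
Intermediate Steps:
z(g) = -3 + 2*g (z(g) = -3 + (g + g) = -3 + 2*g)
V(R, a) = -13 (V(R, a) = (-3 + 2*3) - 4*4 = (-3 + 6) - 16 = 3 - 16 = -13)
1/(113035 + (V(8, -1)*(-60))*100) = 1/(113035 - 13*(-60)*100) = 1/(113035 + 780*100) = 1/(113035 + 78000) = 1/191035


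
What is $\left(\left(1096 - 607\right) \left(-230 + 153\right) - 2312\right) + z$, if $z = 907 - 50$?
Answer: $-39108$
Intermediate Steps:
$z = 857$
$\left(\left(1096 - 607\right) \left(-230 + 153\right) - 2312\right) + z = \left(\left(1096 - 607\right) \left(-230 + 153\right) - 2312\right) + 857 = \left(489 \left(-77\right) - 2312\right) + 857 = \left(-37653 - 2312\right) + 857 = -39965 + 857 = -39108$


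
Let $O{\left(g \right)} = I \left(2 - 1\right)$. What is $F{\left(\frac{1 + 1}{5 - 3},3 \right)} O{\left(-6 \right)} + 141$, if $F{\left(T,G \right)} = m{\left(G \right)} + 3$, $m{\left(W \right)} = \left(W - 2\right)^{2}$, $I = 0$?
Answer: $141$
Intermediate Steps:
$O{\left(g \right)} = 0$ ($O{\left(g \right)} = 0 \left(2 - 1\right) = 0 \cdot 1 = 0$)
$m{\left(W \right)} = \left(-2 + W\right)^{2}$
$F{\left(T,G \right)} = 3 + \left(-2 + G\right)^{2}$ ($F{\left(T,G \right)} = \left(-2 + G\right)^{2} + 3 = 3 + \left(-2 + G\right)^{2}$)
$F{\left(\frac{1 + 1}{5 - 3},3 \right)} O{\left(-6 \right)} + 141 = \left(3 + \left(-2 + 3\right)^{2}\right) 0 + 141 = \left(3 + 1^{2}\right) 0 + 141 = \left(3 + 1\right) 0 + 141 = 4 \cdot 0 + 141 = 0 + 141 = 141$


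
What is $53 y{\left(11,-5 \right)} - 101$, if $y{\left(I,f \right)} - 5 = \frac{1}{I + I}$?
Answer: $\frac{3661}{22} \approx 166.41$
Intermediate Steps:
$y{\left(I,f \right)} = 5 + \frac{1}{2 I}$ ($y{\left(I,f \right)} = 5 + \frac{1}{I + I} = 5 + \frac{1}{2 I}$)
$53 y{\left(11,-5 \right)} - 101 = 53 \left(5 + \frac{1}{2 \cdot 11}\right) - 101 = 53 \left(5 + \frac{1}{2} \cdot \frac{1}{11}\right) - 101 = 53 \left(5 + \frac{1}{22}\right) - 101 = 53 \cdot \frac{111}{22} - 101 = \frac{5883}{22} - 101 = \frac{3661}{22}$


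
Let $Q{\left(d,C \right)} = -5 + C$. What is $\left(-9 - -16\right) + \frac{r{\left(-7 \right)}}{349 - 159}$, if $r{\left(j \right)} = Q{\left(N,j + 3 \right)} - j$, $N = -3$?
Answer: $\frac{664}{95} \approx 6.9895$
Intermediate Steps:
$r{\left(j \right)} = -2$ ($r{\left(j \right)} = \left(-5 + \left(j + 3\right)\right) - j = \left(-5 + \left(3 + j\right)\right) - j = \left(-2 + j\right) - j = -2$)
$\left(-9 - -16\right) + \frac{r{\left(-7 \right)}}{349 - 159} = \left(-9 - -16\right) + \frac{1}{349 - 159} \left(-2\right) = \left(-9 + 16\right) + \frac{1}{190} \left(-2\right) = 7 + \frac{1}{190} \left(-2\right) = 7 - \frac{1}{95} = \frac{664}{95}$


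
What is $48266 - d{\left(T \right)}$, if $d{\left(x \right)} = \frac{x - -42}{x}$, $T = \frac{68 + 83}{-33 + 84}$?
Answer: $\frac{7285873}{151} \approx 48251.0$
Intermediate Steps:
$T = \frac{151}{51} \approx 2.9608$
$d{\left(x \right)} = \frac{42 + x}{x}$ ($d{\left(x \right)} = \frac{x + 42}{x} = \frac{42 + x}{x}$)
$48266 - d{\left(T \right)} = 48266 - \frac{42 + \frac{151}{51}}{\frac{151}{51}} = 48266 - \frac{51}{151} \cdot \frac{2293}{51} = 48266 - \frac{2293}{151} = \frac{7285873}{151}$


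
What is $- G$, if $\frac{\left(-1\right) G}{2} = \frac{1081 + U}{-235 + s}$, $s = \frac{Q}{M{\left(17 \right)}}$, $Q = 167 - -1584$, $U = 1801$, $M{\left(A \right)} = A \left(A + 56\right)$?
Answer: $- \frac{105193}{4263} \approx -24.676$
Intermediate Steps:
$M{\left(A \right)} = A \left(56 + A\right)$
$Q = 1751$ ($Q = 167 + 1584 = 1751$)
$s = \frac{103}{73}$ ($s = \frac{1751}{17 \left(56 + 17\right)} = \frac{1751}{17 \cdot 73} = \frac{1751}{1241} = 1751 \cdot \frac{1}{1241} = \frac{103}{73} \approx 1.411$)
$G = \frac{105193}{4263}$ ($G = - 2 \frac{1081 + 1801}{-235 + \frac{103}{73}} = - 2 \frac{2882}{- \frac{17052}{73}} = - 2 \cdot 2882 \left(- \frac{73}{17052}\right) = \left(-2\right) \left(- \frac{105193}{8526}\right) = \frac{105193}{4263} \approx 24.676$)
$- G = \left(-1\right) \frac{105193}{4263} = - \frac{105193}{4263}$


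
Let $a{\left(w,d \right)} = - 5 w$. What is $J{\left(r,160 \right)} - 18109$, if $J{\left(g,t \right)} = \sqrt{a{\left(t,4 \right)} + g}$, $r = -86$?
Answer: $-18109 + i \sqrt{886} \approx -18109.0 + 29.766 i$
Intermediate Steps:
$J{\left(g,t \right)} = \sqrt{g - 5 t}$ ($J{\left(g,t \right)} = \sqrt{- 5 t + g} = \sqrt{g - 5 t}$)
$J{\left(r,160 \right)} - 18109 = \sqrt{-86 - 800} - 18109 = \sqrt{-886} - 18109 = i \sqrt{886} - 18109 = -18109 + i \sqrt{886}$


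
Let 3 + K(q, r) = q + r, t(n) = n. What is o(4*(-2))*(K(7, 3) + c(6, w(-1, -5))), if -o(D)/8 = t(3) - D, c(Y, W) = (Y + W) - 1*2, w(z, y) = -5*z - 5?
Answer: -968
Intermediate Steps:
K(q, r) = -3 + q + r (K(q, r) = -3 + (q + r) = -3 + q + r)
w(z, y) = -5 - 5*z
c(Y, W) = -2 + W + Y (c(Y, W) = (W + Y) - 2 = -2 + W + Y)
o(D) = -24 + 8*D (o(D) = -8*(3 - D) = -24 + 8*D)
o(4*(-2))*(K(7, 3) + c(6, w(-1, -5))) = (-24 + 8*(4*(-2)))*((-3 + 7 + 3) + (-2 + (-5 - 5*(-1)) + 6)) = (-24 + 8*(-8))*(7 + (-2 + (-5 + 5) + 6)) = (-24 - 64)*(7 + (-2 + 0 + 6)) = -88*(7 + 4) = -88*11 = -968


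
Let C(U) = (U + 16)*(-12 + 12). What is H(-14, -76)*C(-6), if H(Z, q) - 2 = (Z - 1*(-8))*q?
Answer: 0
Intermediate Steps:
H(Z, q) = 2 + q*(8 + Z) (H(Z, q) = 2 + (Z - 1*(-8))*q = 2 + (Z + 8)*q = 2 + (8 + Z)*q = 2 + q*(8 + Z))
C(U) = 0 (C(U) = (16 + U)*0 = 0)
H(-14, -76)*C(-6) = (2 + 8*(-76) - 14*(-76))*0 = (2 - 608 + 1064)*0 = 458*0 = 0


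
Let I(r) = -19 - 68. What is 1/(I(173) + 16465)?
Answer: 1/16378 ≈ 6.1058e-5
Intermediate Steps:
I(r) = -87
1/(I(173) + 16465) = 1/(-87 + 16465) = 1/16378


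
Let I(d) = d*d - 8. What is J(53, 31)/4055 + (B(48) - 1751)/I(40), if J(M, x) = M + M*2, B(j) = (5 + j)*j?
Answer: 3468743/6455560 ≈ 0.53733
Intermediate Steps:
B(j) = j*(5 + j)
I(d) = -8 + d² (I(d) = d² - 8 = -8 + d²)
J(M, x) = 3*M (J(M, x) = M + 2*M = 3*M)
J(53, 31)/4055 + (B(48) - 1751)/I(40) = (3*53)/4055 + (48*(5 + 48) - 1751)/(-8 + 40²) = 159*(1/4055) + (48*53 - 1751)/(-8 + 1600) = 159/4055 + (2544 - 1751)/1592 = 159/4055 + 793*(1/1592) = 159/4055 + 793/1592 = 3468743/6455560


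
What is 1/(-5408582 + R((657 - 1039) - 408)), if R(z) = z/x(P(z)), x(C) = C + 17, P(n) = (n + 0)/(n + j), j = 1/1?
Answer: -14203/76818713456 ≈ -1.8489e-7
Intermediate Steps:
j = 1
P(n) = n/(1 + n) (P(n) = (n + 0)/(n + 1) = n/(1 + n))
x(C) = 17 + C
R(z) = z/(17 + z/(1 + z))
1/(-5408582 + R((657 - 1039) - 408)) = 1/(-5408582 + ((657 - 1039) - 408)*(1 + ((657 - 1039) - 408))/(17 + 18*((657 - 1039) - 408))) = 1/(-5408582 + (-382 - 408)*(1 + (-382 - 408))/(17 + 18*(-382 - 408))) = 1/(-5408582 - 790*(1 - 790)/(17 + 18*(-790))) = 1/(-5408582 - 790*(-789)/(17 - 14220)) = 1/(-5408582 - 790*(-789)/(-14203)) = 1/(-5408582 - 790*(-1/14203)*(-789)) = 1/(-5408582 - 623310/14203) = 1/(-76818713456/14203) = -14203/76818713456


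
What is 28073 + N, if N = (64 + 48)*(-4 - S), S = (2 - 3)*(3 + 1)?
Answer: 28073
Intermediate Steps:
S = -4 (S = -1*4 = -4)
N = 0 (N = (64 + 48)*(-4 - 1*(-4)) = 112*(-4 + 4) = 112*0 = 0)
28073 + N = 28073 + 0 = 28073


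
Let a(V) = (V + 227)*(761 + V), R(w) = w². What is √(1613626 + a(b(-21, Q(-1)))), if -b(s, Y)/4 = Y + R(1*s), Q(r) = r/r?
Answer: √3165413 ≈ 1779.2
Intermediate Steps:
Q(r) = 1
b(s, Y) = -4*Y - 4*s² (b(s, Y) = -4*(Y + (1*s)²) = -4*(Y + s²) = -4*Y - 4*s²)
a(V) = (227 + V)*(761 + V)
√(1613626 + a(b(-21, Q(-1)))) = √(1613626 + (172747 + (-4*1 - 4*(-21)²)² + 988*(-4*1 - 4*(-21)²))) = √(1613626 + (172747 + (-4 - 4*441)² + 988*(-4 - 4*441))) = √(1613626 + (172747 + (-4 - 1764)² + 988*(-4 - 1764))) = √(1613626 + (172747 + (-1768)² + 988*(-1768))) = √(1613626 + (172747 + 3125824 - 1746784)) = √(1613626 + 1551787) = √3165413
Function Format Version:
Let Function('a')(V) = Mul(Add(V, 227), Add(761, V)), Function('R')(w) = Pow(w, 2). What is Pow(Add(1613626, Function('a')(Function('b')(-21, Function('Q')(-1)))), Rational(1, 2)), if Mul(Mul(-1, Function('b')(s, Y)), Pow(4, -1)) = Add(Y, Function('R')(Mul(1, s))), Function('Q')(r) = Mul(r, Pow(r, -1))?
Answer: Pow(3165413, Rational(1, 2)) ≈ 1779.2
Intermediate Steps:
Function('Q')(r) = 1
Function('b')(s, Y) = Add(Mul(-4, Y), Mul(-4, Pow(s, 2))) (Function('b')(s, Y) = Mul(-4, Add(Y, Pow(Mul(1, s), 2))) = Mul(-4, Add(Y, Pow(s, 2))) = Add(Mul(-4, Y), Mul(-4, Pow(s, 2))))
Function('a')(V) = Mul(Add(227, V), Add(761, V))
Pow(Add(1613626, Function('a')(Function('b')(-21, Function('Q')(-1)))), Rational(1, 2)) = Pow(Add(1613626, Add(172747, Pow(Add(Mul(-4, 1), Mul(-4, Pow(-21, 2))), 2), Mul(988, Add(Mul(-4, 1), Mul(-4, Pow(-21, 2)))))), Rational(1, 2)) = Pow(Add(1613626, Add(172747, Pow(Add(-4, Mul(-4, 441)), 2), Mul(988, Add(-4, Mul(-4, 441))))), Rational(1, 2)) = Pow(Add(1613626, Add(172747, Pow(Add(-4, -1764), 2), Mul(988, Add(-4, -1764)))), Rational(1, 2)) = Pow(Add(1613626, Add(172747, Pow(-1768, 2), Mul(988, -1768))), Rational(1, 2)) = Pow(Add(1613626, Add(172747, 3125824, -1746784)), Rational(1, 2)) = Pow(Add(1613626, 1551787), Rational(1, 2)) = Pow(3165413, Rational(1, 2))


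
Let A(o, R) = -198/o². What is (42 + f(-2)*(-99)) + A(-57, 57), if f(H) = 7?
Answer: -235033/361 ≈ -651.06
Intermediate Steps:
A(o, R) = -198/o²
(42 + f(-2)*(-99)) + A(-57, 57) = (42 + 7*(-99)) - 198/(-57)² = (42 - 693) - 198*1/3249 = -651 - 22/361 = -235033/361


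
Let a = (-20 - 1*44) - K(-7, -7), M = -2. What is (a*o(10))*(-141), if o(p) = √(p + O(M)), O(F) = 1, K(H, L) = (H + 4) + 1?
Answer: 8742*√11 ≈ 28994.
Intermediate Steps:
K(H, L) = 5 + H (K(H, L) = (4 + H) + 1 = 5 + H)
o(p) = √(1 + p) (o(p) = √(p + 1) = √(1 + p))
a = -62 (a = (-20 - 1*44) - (5 - 7) = (-20 - 44) - 1*(-2) = -64 + 2 = -62)
(a*o(10))*(-141) = -62*√(1 + 10)*(-141) = -62*√11*(-141) = 8742*√11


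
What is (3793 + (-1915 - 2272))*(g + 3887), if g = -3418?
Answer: -184786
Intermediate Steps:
(3793 + (-1915 - 2272))*(g + 3887) = (3793 + (-1915 - 2272))*(-3418 + 3887) = (3793 - 4187)*469 = -394*469 = -184786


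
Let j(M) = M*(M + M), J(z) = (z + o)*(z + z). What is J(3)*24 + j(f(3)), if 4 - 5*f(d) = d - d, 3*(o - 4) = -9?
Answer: 14432/25 ≈ 577.28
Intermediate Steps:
o = 1 (o = 4 + (1/3)*(-9) = 4 - 3 = 1)
J(z) = 2*z*(1 + z) (J(z) = (z + 1)*(z + z) = (1 + z)*(2*z) = 2*z*(1 + z))
f(d) = 4/5 (f(d) = 4/5 - (d - d)/5 = 4/5 - 1/5*0 = 4/5 + 0 = 4/5)
j(M) = 2*M**2 (j(M) = M*(2*M) = 2*M**2)
J(3)*24 + j(f(3)) = (2*3*(1 + 3))*24 + 2*(4/5)**2 = (2*3*4)*24 + 2*(16/25) = 24*24 + 32/25 = 576 + 32/25 = 14432/25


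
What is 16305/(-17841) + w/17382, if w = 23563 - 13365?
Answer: -16911832/51685377 ≈ -0.32721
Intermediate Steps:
w = 10198
16305/(-17841) + w/17382 = 16305/(-17841) + 10198/17382 = 16305*(-1/17841) + 10198*(1/17382) = -5435/5947 + 5099/8691 = -16911832/51685377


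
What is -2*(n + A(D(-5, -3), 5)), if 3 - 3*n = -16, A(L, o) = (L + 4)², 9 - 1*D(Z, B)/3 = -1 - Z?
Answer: -2204/3 ≈ -734.67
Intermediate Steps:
D(Z, B) = 30 + 3*Z (D(Z, B) = 27 - 3*(-1 - Z) = 27 + (3 + 3*Z) = 30 + 3*Z)
A(L, o) = (4 + L)²
n = 19/3 (n = 1 - ⅓*(-16) = 1 + 16/3 = 19/3 ≈ 6.3333)
-2*(n + A(D(-5, -3), 5)) = -2*(19/3 + (4 + (30 + 3*(-5)))²) = -2*(19/3 + (4 + (30 - 15))²) = -2*(19/3 + (4 + 15)²) = -2*(19/3 + 19²) = -2*(19/3 + 361) = -2*1102/3 = -2204/3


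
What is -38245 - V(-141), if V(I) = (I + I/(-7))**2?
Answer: -2589721/49 ≈ -52851.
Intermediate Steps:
V(I) = 36*I**2/49 (V(I) = (I + I*(-1/7))**2 = (I - I/7)**2 = (6*I/7)**2 = 36*I**2/49)
-38245 - V(-141) = -38245 - 36*(-141)**2/49 = -38245 - 36*19881/49 = -38245 - 1*715716/49 = -38245 - 715716/49 = -2589721/49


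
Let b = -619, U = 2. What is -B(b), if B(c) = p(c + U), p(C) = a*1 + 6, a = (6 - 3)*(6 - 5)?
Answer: -9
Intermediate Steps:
a = 3 (a = 3*1 = 3)
p(C) = 9 (p(C) = 3*1 + 6 = 3 + 6 = 9)
B(c) = 9
-B(b) = -1*9 = -9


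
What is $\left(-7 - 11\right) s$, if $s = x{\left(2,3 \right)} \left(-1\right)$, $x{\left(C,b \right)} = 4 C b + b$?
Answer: $486$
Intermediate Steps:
$x{\left(C,b \right)} = b + 4 C b$ ($x{\left(C,b \right)} = 4 C b + b = b + 4 C b$)
$s = -27$ ($s = 3 \left(1 + 4 \cdot 2\right) \left(-1\right) = 3 \left(1 + 8\right) \left(-1\right) = 3 \cdot 9 \left(-1\right) = 27 \left(-1\right) = -27$)
$\left(-7 - 11\right) s = \left(-7 - 11\right) \left(-27\right) = \left(-18\right) \left(-27\right) = 486$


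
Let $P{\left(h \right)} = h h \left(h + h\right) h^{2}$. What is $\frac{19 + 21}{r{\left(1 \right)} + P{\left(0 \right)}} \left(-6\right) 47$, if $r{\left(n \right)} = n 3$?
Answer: $-3760$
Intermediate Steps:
$r{\left(n \right)} = 3 n$
$P{\left(h \right)} = 2 h^{5}$ ($P{\left(h \right)} = h^{2} \cdot 2 h h^{2} = 2 h^{3} h^{2} = 2 h^{5}$)
$\frac{19 + 21}{r{\left(1 \right)} + P{\left(0 \right)}} \left(-6\right) 47 = \frac{19 + 21}{3 \cdot 1 + 2 \cdot 0^{5}} \left(-6\right) 47 = \frac{40}{3 + 2 \cdot 0} \left(-6\right) 47 = \frac{40}{3 + 0} \left(-6\right) 47 = \frac{40}{3} \left(-6\right) 47 = \left(-80\right) 47 = -3760$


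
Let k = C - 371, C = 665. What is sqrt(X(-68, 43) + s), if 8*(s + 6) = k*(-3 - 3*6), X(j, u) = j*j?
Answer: sqrt(15385)/2 ≈ 62.018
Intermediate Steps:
X(j, u) = j**2
k = 294 (k = 665 - 371 = 294)
s = -3111/4 (s = -6 + (294*(-3 - 3*6))/8 = -6 + (294*(-3 - 18))/8 = -6 + (294*(-21))/8 = -6 + (1/8)*(-6174) = -6 - 3087/4 = -3111/4 ≈ -777.75)
sqrt(X(-68, 43) + s) = sqrt((-68)**2 - 3111/4) = sqrt(4624 - 3111/4) = sqrt(15385/4) = sqrt(15385)/2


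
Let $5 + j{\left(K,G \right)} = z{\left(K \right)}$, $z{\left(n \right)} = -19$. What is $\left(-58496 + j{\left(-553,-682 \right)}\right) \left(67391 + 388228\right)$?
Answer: $-26662823880$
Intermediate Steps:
$j{\left(K,G \right)} = -24$ ($j{\left(K,G \right)} = -5 - 19 = -24$)
$\left(-58496 + j{\left(-553,-682 \right)}\right) \left(67391 + 388228\right) = \left(-58496 - 24\right) \left(67391 + 388228\right) = \left(-58520\right) 455619 = -26662823880$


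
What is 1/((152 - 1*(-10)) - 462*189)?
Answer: -1/87156 ≈ -1.1474e-5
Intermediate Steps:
1/((152 - 1*(-10)) - 462*189) = 1/((152 + 10) - 87318) = 1/(162 - 87318) = 1/(-87156) = -1/87156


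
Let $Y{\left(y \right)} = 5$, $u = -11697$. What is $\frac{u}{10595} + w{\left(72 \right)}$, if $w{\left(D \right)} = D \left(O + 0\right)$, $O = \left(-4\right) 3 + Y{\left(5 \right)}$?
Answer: $- \frac{5351577}{10595} \approx -505.1$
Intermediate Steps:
$O = -7$ ($O = \left(-4\right) 3 + 5 = -12 + 5 = -7$)
$w{\left(D \right)} = - 7 D$ ($w{\left(D \right)} = D \left(-7 + 0\right) = D \left(-7\right) = - 7 D$)
$\frac{u}{10595} + w{\left(72 \right)} = - \frac{11697}{10595} - 504 = - \frac{5351577}{10595}$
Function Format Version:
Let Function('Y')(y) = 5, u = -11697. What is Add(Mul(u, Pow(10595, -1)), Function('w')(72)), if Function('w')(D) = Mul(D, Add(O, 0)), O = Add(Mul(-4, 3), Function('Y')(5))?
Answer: Rational(-5351577, 10595) ≈ -505.10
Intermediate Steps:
O = -7 (O = Add(Mul(-4, 3), 5) = Add(-12, 5) = -7)
Function('w')(D) = Mul(-7, D) (Function('w')(D) = Mul(D, Add(-7, 0)) = Mul(D, -7) = Mul(-7, D))
Add(Mul(u, Pow(10595, -1)), Function('w')(72)) = Add(Mul(-11697, Pow(10595, -1)), Mul(-7, 72)) = Add(Mul(-11697, Rational(1, 10595)), -504) = Add(Rational(-11697, 10595), -504) = Rational(-5351577, 10595)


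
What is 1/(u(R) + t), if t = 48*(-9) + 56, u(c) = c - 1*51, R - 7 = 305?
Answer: -1/115 ≈ -0.0086956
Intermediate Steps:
R = 312 (R = 7 + 305 = 312)
u(c) = -51 + c (u(c) = c - 51 = -51 + c)
t = -376 (t = -432 + 56 = -376)
1/(u(R) + t) = 1/((-51 + 312) - 376) = 1/(261 - 376) = 1/(-115) = -1/115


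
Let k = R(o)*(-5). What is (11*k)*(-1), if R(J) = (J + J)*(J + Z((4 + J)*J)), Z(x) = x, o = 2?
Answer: 3080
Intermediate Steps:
R(J) = 2*J*(J + J*(4 + J)) (R(J) = (J + J)*(J + (4 + J)*J) = (2*J)*(J + J*(4 + J)) = 2*J*(J + J*(4 + J)))
k = -280 (k = (2*2²*(5 + 2))*(-5) = (2*4*7)*(-5) = 56*(-5) = -280)
(11*k)*(-1) = (11*(-280))*(-1) = -3080*(-1) = 3080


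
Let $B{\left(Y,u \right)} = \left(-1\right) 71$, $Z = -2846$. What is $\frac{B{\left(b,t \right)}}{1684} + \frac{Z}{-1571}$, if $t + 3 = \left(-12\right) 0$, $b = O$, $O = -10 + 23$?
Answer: $\frac{4681123}{2645564} \approx 1.7694$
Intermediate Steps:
$O = 13$
$b = 13$
$t = -3$ ($t = -3 - 0 = -3 + 0 = -3$)
$B{\left(Y,u \right)} = -71$
$\frac{B{\left(b,t \right)}}{1684} + \frac{Z}{-1571} = - \frac{71}{1684} - \frac{2846}{-1571} = \left(-71\right) \frac{1}{1684} - - \frac{2846}{1571} = - \frac{71}{1684} + \frac{2846}{1571} = \frac{4681123}{2645564}$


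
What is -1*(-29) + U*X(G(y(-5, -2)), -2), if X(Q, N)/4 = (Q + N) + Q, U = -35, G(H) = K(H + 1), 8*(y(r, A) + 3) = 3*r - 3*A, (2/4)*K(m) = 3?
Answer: -1371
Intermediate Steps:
K(m) = 6 (K(m) = 2*3 = 6)
y(r, A) = -3 - 3*A/8 + 3*r/8 (y(r, A) = -3 + (3*r - 3*A)/8 = -3 + (-3*A + 3*r)/8 = -3 + (-3*A/8 + 3*r/8) = -3 - 3*A/8 + 3*r/8)
G(H) = 6
X(Q, N) = 4*N + 8*Q (X(Q, N) = 4*((Q + N) + Q) = 4*((N + Q) + Q) = 4*(N + 2*Q) = 4*N + 8*Q)
-1*(-29) + U*X(G(y(-5, -2)), -2) = -1*(-29) - 35*(4*(-2) + 8*6) = 29 - 35*(-8 + 48) = 29 - 35*40 = 29 - 1400 = -1371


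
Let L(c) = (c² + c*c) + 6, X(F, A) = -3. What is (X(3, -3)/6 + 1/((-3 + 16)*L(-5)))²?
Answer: 131769/529984 ≈ 0.24863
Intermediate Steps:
L(c) = 6 + 2*c² (L(c) = (c² + c²) + 6 = 2*c² + 6 = 6 + 2*c²)
(X(3, -3)/6 + 1/((-3 + 16)*L(-5)))² = (-3/6 + 1/((-3 + 16)*(6 + 2*(-5)²)))² = (-3*⅙ + 1/(13*(6 + 2*25)))² = (-½ + 1/(13*(6 + 50)))² = (-½ + (1/13)/56)² = (-½ + (1/13)*(1/56))² = (-½ + 1/728)² = (-363/728)² = 131769/529984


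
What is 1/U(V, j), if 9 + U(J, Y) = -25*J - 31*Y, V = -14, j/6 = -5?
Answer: 1/1271 ≈ 0.00078678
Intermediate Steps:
j = -30 (j = 6*(-5) = -30)
U(J, Y) = -9 - 31*Y - 25*J (U(J, Y) = -9 + (-25*J - 31*Y) = -9 + (-31*Y - 25*J) = -9 - 31*Y - 25*J)
1/U(V, j) = 1/(-9 - 31*(-30) - 25*(-14)) = 1/(-9 + 930 + 350) = 1/1271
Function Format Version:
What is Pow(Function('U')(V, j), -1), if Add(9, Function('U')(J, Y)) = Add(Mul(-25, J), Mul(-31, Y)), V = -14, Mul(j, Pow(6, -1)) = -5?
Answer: Rational(1, 1271) ≈ 0.00078678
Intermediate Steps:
j = -30 (j = Mul(6, -5) = -30)
Function('U')(J, Y) = Add(-9, Mul(-31, Y), Mul(-25, J)) (Function('U')(J, Y) = Add(-9, Add(Mul(-25, J), Mul(-31, Y))) = Add(-9, Add(Mul(-31, Y), Mul(-25, J))) = Add(-9, Mul(-31, Y), Mul(-25, J)))
Pow(Function('U')(V, j), -1) = Pow(Add(-9, Mul(-31, -30), Mul(-25, -14)), -1) = Pow(Add(-9, 930, 350), -1) = Pow(1271, -1) = Rational(1, 1271)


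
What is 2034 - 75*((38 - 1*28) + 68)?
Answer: -3816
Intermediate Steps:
2034 - 75*((38 - 1*28) + 68) = 2034 - 75*((38 - 28) + 68) = 2034 - 75*(10 + 68) = 2034 - 75*78 = 2034 - 1*5850 = 2034 - 5850 = -3816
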